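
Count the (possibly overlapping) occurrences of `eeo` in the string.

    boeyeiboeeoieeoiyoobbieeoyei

3

Sliding a length-3 window over the 28 characters (26 positions):
  position 9–11: eeo
  position 13–15: eeo
  position 23–25: eeo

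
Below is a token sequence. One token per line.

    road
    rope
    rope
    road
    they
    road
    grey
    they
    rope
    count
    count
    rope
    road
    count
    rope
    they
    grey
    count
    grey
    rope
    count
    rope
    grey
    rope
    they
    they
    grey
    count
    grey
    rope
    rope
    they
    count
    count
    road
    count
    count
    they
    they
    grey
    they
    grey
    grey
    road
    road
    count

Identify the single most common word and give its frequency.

Unigram frequencies (highest first):
  count: 11
  rope: 10
  they: 9
  grey: 9
  road: 7

"count", 11 times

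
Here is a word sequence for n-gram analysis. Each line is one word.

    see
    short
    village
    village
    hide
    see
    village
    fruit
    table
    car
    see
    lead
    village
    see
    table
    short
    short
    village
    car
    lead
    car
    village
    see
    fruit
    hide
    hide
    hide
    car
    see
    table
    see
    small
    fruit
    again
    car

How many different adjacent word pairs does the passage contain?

29

35 tokens → 34 bigram windows in total.
Repeated bigrams (each contributes count−1 duplicates):
  car see: 2
  hide hide: 2
  see table: 2
  short village: 2
  village see: 2
5 duplicate windows → 34 − 5 = 29 distinct.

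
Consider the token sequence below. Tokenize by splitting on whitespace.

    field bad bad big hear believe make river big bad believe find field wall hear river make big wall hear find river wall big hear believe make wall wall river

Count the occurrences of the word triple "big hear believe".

Scanning the 28 overlapping trigram windows for "big hear believe":
  position 4–6: big hear believe
  position 24–26: big hear believe

2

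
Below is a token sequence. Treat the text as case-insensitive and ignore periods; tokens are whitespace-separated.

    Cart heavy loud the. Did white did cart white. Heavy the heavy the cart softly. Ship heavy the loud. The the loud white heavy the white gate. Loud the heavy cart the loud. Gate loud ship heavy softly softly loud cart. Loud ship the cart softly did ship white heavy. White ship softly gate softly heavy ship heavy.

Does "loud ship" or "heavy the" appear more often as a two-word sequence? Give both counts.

"loud ship": 2 occurrences
"heavy the": 4 occurrences

"heavy the" (4 vs 2)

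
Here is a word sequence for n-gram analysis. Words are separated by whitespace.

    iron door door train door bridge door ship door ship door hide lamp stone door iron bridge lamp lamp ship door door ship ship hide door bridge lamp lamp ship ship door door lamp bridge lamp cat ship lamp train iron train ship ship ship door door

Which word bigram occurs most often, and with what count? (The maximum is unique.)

"ship door", 5 times

Bigram frequencies (highest first):
  ship door: 5
  door door: 4
  ship ship: 4
  door ship: 3
  bridge lamp: 3
  door bridge: 2
  … (23 more, each ≤ 2)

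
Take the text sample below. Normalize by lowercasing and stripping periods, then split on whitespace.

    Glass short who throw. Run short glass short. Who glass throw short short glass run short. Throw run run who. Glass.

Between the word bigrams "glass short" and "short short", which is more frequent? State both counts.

"glass short": 2 occurrences
"short short": 1 occurrence

"glass short" (2 vs 1)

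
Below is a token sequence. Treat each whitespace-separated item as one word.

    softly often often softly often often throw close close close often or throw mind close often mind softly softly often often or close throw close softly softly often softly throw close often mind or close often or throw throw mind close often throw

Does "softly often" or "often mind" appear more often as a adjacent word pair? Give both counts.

"softly often" (4 vs 2)

"softly often": 4 occurrences
"often mind": 2 occurrences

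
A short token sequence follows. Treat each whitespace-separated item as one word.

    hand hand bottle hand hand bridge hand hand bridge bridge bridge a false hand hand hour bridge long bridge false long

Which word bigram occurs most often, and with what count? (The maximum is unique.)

"hand hand", 4 times

Bigram frequencies (highest first):
  hand hand: 4
  hand bridge: 2
  bridge bridge: 2
  hand bottle: 1
  bottle hand: 1
  bridge hand: 1
  … (9 more, each ≤ 1)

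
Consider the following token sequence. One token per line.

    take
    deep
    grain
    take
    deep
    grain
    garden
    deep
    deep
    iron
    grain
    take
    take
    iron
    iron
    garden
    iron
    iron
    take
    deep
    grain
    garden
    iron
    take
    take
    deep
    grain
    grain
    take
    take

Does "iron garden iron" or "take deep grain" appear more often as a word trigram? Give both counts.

"iron garden iron": 1 occurrence
"take deep grain": 4 occurrences

"take deep grain" (4 vs 1)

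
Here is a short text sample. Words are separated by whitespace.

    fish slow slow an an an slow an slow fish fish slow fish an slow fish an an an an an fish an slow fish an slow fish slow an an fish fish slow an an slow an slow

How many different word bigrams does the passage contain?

39 tokens → 38 bigram windows in total.
Repeated bigrams (each contributes count−1 duplicates):
  an an: 8
  an slow: 7
  slow an: 5
  slow fish: 5
  fish an: 4
  fish slow: 4
  an fish: 2
  fish fish: 2
29 duplicate windows → 38 − 29 = 9 distinct.

9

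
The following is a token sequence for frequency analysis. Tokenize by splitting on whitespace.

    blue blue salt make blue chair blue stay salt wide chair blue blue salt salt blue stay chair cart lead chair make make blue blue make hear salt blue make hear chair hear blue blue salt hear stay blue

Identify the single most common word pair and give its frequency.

"blue blue", 4 times

Bigram frequencies (highest first):
  blue blue: 4
  blue salt: 3
  make blue: 2
  chair blue: 2
  blue stay: 2
  salt blue: 2
  … (21 more, each ≤ 2)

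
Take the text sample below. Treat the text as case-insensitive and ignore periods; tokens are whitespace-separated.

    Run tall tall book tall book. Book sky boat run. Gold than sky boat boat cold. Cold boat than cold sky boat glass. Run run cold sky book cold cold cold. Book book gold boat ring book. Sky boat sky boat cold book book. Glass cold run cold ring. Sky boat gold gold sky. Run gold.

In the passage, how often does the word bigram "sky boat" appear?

Scanning the 55 overlapping bigram windows for "sky boat":
  position 8–9: sky boat
  position 13–14: sky boat
  position 21–22: sky boat
  position 38–39: sky boat
  position 40–41: sky boat
  position 50–51: sky boat

6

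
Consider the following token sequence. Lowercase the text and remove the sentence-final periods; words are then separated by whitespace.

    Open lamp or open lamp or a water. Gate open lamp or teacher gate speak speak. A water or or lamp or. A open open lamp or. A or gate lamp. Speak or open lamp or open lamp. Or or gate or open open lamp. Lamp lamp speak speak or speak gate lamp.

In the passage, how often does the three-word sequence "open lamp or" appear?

6

Scanning the 51 overlapping trigram windows for "open lamp or":
  position 1–3: open lamp or
  position 4–6: open lamp or
  position 10–12: open lamp or
  position 25–27: open lamp or
  position 34–36: open lamp or
  position 37–39: open lamp or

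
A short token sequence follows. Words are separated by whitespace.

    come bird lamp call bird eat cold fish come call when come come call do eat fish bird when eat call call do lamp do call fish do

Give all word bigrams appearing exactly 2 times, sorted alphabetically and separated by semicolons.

Bigram counts meeting the condition (exactly 2 times):
  call do: 2
  come call: 2

call do; come call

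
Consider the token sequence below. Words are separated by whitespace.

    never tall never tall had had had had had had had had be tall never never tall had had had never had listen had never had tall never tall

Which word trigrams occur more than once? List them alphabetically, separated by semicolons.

had had had; had never had; never tall had; tall had had; tall never tall

Trigram counts meeting the condition (more than once):
  had had had: 7
  had never had: 2
  never tall had: 2
  tall had had: 2
  tall never tall: 2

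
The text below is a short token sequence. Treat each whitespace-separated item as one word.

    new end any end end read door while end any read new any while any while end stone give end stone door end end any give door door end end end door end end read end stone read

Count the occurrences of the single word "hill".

Scanning the 38 tokens for "hill":
  (none found)

0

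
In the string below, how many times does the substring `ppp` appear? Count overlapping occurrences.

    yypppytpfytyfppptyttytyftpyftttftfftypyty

2

Sliding a length-3 window over the 41 characters (39 positions):
  position 3–5: ppp
  position 14–16: ppp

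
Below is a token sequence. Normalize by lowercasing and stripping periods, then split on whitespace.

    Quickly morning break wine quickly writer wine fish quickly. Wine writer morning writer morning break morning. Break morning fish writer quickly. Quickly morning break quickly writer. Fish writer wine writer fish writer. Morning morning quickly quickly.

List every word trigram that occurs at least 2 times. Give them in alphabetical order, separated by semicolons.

morning break morning; quickly morning break; writer fish writer

Trigram counts meeting the condition (at least 2 times):
  morning break morning: 2
  quickly morning break: 2
  writer fish writer: 2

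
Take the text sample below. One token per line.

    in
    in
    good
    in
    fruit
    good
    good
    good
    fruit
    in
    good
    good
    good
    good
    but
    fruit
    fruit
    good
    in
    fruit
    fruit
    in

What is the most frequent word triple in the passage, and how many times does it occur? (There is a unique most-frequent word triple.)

Trigram frequencies (highest first):
  good good good: 3
  good in fruit: 2
  in in good: 1
  in good in: 1
  in fruit good: 1
  fruit good good: 1
  … (11 more, each ≤ 1)

"good good good", 3 times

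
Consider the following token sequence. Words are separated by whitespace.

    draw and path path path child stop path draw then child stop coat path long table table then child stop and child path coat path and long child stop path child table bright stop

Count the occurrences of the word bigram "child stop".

Scanning the 33 overlapping bigram windows for "child stop":
  position 6–7: child stop
  position 11–12: child stop
  position 19–20: child stop
  position 28–29: child stop

4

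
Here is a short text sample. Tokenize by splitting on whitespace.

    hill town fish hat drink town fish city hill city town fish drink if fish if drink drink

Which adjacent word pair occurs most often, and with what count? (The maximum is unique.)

Bigram frequencies (highest first):
  town fish: 3
  hill town: 1
  fish hat: 1
  hat drink: 1
  drink town: 1
  fish city: 1
  … (9 more, each ≤ 1)

"town fish", 3 times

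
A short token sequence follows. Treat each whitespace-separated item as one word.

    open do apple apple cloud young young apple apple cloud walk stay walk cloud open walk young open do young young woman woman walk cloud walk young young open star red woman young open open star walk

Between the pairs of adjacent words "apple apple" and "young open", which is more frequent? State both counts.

"young open" (3 vs 2)

"apple apple": 2 occurrences
"young open": 3 occurrences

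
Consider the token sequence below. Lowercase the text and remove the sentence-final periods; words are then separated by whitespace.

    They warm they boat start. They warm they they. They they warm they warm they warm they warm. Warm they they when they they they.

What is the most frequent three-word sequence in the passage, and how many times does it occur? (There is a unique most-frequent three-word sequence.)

"they warm they", 5 times

Trigram frequencies (highest first):
  they warm they: 5
  they they they: 3
  warm they warm: 3
  warm they they: 2
  warm they boat: 1
  they boat start: 1
  … (8 more, each ≤ 1)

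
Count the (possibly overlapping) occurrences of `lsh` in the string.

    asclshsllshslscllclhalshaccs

Sliding a length-3 window over the 28 characters (26 positions):
  position 4–6: lsh
  position 9–11: lsh
  position 22–24: lsh

3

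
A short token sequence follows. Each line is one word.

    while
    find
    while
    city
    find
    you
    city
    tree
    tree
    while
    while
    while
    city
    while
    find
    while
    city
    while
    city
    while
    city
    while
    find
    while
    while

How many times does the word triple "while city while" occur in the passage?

4

Scanning the 23 overlapping trigram windows for "while city while":
  position 12–14: while city while
  position 16–18: while city while
  position 18–20: while city while
  position 20–22: while city while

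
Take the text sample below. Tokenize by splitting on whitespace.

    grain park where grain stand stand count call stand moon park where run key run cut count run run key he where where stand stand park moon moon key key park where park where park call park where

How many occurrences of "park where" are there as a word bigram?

Scanning the 37 overlapping bigram windows for "park where":
  position 2–3: park where
  position 11–12: park where
  position 31–32: park where
  position 33–34: park where
  position 37–38: park where

5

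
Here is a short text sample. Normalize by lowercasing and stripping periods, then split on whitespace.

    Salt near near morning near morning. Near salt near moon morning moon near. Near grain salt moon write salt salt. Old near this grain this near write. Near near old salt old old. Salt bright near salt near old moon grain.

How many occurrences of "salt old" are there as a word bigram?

2

Scanning the 40 overlapping bigram windows for "salt old":
  position 20–21: salt old
  position 31–32: salt old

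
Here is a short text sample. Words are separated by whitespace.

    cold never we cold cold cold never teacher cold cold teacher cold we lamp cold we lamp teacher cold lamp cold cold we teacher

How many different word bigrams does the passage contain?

24 tokens → 23 bigram windows in total.
Repeated bigrams (each contributes count−1 duplicates):
  cold cold: 4
  cold we: 3
  teacher cold: 3
  cold never: 2
  lamp cold: 2
  we lamp: 2
10 duplicate windows → 23 − 10 = 13 distinct.

13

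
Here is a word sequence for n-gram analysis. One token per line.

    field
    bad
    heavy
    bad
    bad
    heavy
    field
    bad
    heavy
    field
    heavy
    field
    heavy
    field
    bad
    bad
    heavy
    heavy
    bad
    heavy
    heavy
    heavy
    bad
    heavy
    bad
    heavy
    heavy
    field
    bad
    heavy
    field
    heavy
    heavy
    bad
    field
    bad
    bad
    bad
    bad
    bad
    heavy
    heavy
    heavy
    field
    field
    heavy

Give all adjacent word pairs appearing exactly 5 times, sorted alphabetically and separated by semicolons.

field bad; heavy bad

Bigram counts meeting the condition (exactly 5 times):
  field bad: 5
  heavy bad: 5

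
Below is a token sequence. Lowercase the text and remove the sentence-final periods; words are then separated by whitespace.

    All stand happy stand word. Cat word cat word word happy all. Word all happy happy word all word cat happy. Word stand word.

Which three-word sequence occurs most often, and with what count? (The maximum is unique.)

"word cat word", 2 times

Trigram frequencies (highest first):
  word cat word: 2
  all stand happy: 1
  stand happy stand: 1
  happy stand word: 1
  stand word cat: 1
  cat word cat: 1
  … (15 more, each ≤ 1)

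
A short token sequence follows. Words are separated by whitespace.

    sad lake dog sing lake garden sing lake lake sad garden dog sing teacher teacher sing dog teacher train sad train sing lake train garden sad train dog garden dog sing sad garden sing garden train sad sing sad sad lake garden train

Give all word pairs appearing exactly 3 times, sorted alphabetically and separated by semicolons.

Bigram counts meeting the condition (exactly 3 times):
  dog sing: 3
  sing lake: 3

dog sing; sing lake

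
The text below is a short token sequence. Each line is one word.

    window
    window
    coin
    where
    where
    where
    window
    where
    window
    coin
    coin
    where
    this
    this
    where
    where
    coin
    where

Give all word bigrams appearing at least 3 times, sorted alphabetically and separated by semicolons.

coin where; where where

Bigram counts meeting the condition (at least 3 times):
  coin where: 3
  where where: 3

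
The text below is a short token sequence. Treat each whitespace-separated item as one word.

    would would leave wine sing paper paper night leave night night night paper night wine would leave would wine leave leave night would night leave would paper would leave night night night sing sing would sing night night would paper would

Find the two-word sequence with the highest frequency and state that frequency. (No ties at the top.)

"night night", 5 times

Bigram frequencies (highest first):
  night night: 5
  would leave: 3
  leave night: 3
  paper night: 2
  night leave: 2
  leave would: 2
  … (20 more, each ≤ 2)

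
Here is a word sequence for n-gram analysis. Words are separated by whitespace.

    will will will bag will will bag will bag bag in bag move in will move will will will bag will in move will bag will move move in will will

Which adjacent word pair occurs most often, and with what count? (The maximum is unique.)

"will will", 6 times

Bigram frequencies (highest first):
  will will: 6
  will bag: 5
  bag will: 4
  move in: 2
  in will: 2
  will move: 2
  … (8 more, each ≤ 2)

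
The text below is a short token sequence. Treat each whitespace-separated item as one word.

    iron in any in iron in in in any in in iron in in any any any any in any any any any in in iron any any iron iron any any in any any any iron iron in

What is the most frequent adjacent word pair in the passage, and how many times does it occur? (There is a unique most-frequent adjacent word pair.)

"any any", 10 times

Bigram frequencies (highest first):
  any any: 10
  in any: 5
  any in: 5
  in in: 5
  iron in: 4
  in iron: 3
  … (3 more, each ≤ 2)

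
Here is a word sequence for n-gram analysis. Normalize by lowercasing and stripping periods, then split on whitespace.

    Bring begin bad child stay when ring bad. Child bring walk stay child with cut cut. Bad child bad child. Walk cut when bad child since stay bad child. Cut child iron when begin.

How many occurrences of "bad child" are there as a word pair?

6

Scanning the 33 overlapping bigram windows for "bad child":
  position 3–4: bad child
  position 8–9: bad child
  position 17–18: bad child
  position 19–20: bad child
  position 24–25: bad child
  position 28–29: bad child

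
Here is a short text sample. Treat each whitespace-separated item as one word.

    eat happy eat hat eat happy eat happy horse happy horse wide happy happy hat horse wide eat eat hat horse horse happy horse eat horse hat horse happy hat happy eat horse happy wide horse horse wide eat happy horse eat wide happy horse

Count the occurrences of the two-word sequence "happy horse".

5

Scanning the 44 overlapping bigram windows for "happy horse":
  position 8–9: happy horse
  position 10–11: happy horse
  position 23–24: happy horse
  position 40–41: happy horse
  position 44–45: happy horse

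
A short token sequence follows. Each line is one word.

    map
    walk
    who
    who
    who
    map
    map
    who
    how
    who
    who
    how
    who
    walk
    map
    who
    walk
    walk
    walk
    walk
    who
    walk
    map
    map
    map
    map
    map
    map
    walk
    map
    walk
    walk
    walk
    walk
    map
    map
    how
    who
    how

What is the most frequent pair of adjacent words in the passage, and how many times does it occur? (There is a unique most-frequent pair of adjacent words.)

"map map", 7 times

Bigram frequencies (highest first):
  map map: 7
  walk walk: 6
  walk map: 4
  map walk: 3
  who who: 3
  who how: 3
  … (6 more, each ≤ 3)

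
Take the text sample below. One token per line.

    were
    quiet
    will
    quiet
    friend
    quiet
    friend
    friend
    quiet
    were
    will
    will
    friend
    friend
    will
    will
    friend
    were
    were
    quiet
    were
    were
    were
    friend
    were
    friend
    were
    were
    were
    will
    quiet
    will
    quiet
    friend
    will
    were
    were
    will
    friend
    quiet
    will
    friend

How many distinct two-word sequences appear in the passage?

42 tokens → 41 bigram windows in total.
Repeated bigrams (each contributes count−1 duplicates):
  were were: 6
  will friend: 4
  friend quiet: 3
  friend were: 3
  quiet friend: 3
  quiet will: 3
  were will: 3
  will quiet: 3
  … (6 more repeated)
26 duplicate windows → 41 − 26 = 15 distinct.

15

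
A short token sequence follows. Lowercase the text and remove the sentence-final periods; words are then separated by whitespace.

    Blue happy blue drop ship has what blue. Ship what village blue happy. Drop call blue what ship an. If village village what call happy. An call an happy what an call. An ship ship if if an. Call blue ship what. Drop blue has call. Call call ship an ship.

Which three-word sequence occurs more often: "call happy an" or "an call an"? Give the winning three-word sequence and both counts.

"call happy an": 1 occurrence
"an call an": 2 occurrences

"an call an" (2 vs 1)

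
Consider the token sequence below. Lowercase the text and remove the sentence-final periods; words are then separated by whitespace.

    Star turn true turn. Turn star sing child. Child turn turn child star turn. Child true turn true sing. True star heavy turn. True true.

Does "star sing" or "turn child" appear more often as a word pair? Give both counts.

"star sing": 1 occurrence
"turn child": 2 occurrences

"turn child" (2 vs 1)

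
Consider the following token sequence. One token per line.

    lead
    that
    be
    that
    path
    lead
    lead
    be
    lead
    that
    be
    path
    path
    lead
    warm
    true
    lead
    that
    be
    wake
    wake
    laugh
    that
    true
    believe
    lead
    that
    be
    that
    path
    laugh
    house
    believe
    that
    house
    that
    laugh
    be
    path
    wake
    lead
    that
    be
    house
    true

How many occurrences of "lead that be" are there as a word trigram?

Scanning the 43 overlapping trigram windows for "lead that be":
  position 1–3: lead that be
  position 9–11: lead that be
  position 17–19: lead that be
  position 26–28: lead that be
  position 41–43: lead that be

5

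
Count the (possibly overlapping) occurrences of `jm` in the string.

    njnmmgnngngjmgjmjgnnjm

Sliding a length-2 window over the 22 characters (21 positions):
  position 12–13: jm
  position 15–16: jm
  position 21–22: jm

3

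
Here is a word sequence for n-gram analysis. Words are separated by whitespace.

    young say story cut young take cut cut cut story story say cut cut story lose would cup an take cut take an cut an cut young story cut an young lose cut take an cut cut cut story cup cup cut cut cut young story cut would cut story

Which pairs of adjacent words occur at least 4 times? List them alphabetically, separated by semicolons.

cut cut; cut story

Bigram counts meeting the condition (at least 4 times):
  cut cut: 7
  cut story: 4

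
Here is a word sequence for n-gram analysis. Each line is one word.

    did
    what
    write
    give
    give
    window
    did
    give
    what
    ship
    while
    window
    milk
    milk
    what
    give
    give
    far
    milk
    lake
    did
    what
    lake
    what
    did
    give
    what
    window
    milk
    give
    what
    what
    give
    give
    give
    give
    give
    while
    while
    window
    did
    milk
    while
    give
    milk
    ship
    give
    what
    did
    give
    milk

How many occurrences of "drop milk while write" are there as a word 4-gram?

Scanning the 48 overlapping 4-gram windows for "drop milk while write":
  (none found)

0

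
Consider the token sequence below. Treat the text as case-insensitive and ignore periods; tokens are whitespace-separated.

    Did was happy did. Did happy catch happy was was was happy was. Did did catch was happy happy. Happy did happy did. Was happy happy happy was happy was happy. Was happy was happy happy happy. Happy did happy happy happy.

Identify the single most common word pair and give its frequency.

Bigram frequencies (highest first):
  happy happy: 9
  was happy: 8
  happy was: 6
  happy did: 4
  did happy: 3
  did was: 2
  … (7 more, each ≤ 2)

"happy happy", 9 times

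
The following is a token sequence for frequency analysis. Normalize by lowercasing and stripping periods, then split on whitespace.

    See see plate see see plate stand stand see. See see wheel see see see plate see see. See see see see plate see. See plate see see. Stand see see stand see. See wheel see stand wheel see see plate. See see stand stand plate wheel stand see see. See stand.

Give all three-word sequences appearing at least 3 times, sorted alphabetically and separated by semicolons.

plate see see; see plate see; see see plate; see see see; see see stand; stand see see

Trigram counts meeting the condition (at least 3 times):
  plate see see: 5
  see plate see: 5
  see see plate: 6
  see see see: 7
  see see stand: 4
  stand see see: 4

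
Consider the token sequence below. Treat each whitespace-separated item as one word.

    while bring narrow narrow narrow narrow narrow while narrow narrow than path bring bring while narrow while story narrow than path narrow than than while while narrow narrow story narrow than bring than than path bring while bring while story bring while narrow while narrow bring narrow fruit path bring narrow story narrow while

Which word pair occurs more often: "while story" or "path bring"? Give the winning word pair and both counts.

"while story": 2 occurrences
"path bring": 3 occurrences

"path bring" (3 vs 2)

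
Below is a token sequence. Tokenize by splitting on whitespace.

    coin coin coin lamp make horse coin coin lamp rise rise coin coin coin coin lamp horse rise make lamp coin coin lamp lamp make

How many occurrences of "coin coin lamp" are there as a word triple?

Scanning the 23 overlapping trigram windows for "coin coin lamp":
  position 2–4: coin coin lamp
  position 7–9: coin coin lamp
  position 14–16: coin coin lamp
  position 21–23: coin coin lamp

4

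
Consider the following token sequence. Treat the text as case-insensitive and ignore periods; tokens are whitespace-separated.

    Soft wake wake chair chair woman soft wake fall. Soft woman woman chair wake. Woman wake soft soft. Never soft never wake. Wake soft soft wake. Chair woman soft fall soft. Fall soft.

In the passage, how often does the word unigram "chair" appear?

Scanning the 33 tokens for "chair":
  position 4: chair
  position 5: chair
  position 13: chair
  position 27: chair

4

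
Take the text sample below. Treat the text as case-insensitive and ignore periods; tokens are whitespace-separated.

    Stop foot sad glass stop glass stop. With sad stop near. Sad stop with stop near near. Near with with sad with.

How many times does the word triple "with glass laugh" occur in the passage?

0

Scanning the 20 overlapping trigram windows for "with glass laugh":
  (none found)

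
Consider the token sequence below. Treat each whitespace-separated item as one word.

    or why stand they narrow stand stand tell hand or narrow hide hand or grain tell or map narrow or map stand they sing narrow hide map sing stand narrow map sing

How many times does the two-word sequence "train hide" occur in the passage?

Scanning the 31 overlapping bigram windows for "train hide":
  (none found)

0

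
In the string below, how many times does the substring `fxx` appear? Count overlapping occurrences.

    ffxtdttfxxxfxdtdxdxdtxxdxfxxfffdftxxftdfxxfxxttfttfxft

Sliding a length-3 window over the 54 characters (52 positions):
  position 8–10: fxx
  position 26–28: fxx
  position 40–42: fxx
  position 43–45: fxx

4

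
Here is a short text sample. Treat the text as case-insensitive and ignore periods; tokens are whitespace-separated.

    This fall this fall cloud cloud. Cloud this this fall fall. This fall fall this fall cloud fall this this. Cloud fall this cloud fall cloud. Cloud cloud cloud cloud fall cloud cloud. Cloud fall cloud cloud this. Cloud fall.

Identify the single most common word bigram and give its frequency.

Bigram frequencies (highest first):
  cloud cloud: 9
  cloud fall: 6
  this fall: 5
  fall this: 5
  fall cloud: 5
  this cloud: 3
  … (3 more, each ≤ 2)

"cloud cloud", 9 times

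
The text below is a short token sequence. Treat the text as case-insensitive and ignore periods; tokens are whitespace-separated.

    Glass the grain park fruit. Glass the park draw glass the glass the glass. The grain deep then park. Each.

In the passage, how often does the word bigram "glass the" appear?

5

Scanning the 19 overlapping bigram windows for "glass the":
  position 1–2: glass the
  position 6–7: glass the
  position 10–11: glass the
  position 12–13: glass the
  position 14–15: glass the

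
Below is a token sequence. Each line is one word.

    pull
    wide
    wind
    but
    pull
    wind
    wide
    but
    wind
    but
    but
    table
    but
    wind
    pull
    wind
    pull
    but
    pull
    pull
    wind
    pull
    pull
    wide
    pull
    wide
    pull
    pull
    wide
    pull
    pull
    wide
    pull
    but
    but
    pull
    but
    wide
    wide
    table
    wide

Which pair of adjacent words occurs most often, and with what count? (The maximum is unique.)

"pull wide", 5 times

Bigram frequencies (highest first):
  pull wide: 5
  pull pull: 4
  wide pull: 4
  but pull: 3
  pull wind: 3
  wind pull: 3
  … (13 more, each ≤ 3)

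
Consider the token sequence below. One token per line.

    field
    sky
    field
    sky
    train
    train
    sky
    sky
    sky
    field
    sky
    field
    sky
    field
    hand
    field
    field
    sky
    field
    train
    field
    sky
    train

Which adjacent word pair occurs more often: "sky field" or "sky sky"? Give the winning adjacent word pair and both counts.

"sky field" (5 vs 2)

"sky field": 5 occurrences
"sky sky": 2 occurrences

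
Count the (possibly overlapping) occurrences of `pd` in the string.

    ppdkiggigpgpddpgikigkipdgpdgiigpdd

5

Sliding a length-2 window over the 34 characters (33 positions):
  position 2–3: pd
  position 12–13: pd
  position 23–24: pd
  position 26–27: pd
  position 32–33: pd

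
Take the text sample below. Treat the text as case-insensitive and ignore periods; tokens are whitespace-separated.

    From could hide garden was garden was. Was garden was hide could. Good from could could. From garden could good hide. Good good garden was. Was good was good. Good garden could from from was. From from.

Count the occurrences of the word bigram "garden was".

4

Scanning the 36 overlapping bigram windows for "garden was":
  position 4–5: garden was
  position 6–7: garden was
  position 9–10: garden was
  position 24–25: garden was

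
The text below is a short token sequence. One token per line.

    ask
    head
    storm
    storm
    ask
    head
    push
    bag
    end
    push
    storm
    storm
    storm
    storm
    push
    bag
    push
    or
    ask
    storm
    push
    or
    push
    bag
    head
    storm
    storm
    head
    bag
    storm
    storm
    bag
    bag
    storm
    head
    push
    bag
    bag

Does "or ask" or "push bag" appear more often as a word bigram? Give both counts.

"push bag" (4 vs 1)

"or ask": 1 occurrence
"push bag": 4 occurrences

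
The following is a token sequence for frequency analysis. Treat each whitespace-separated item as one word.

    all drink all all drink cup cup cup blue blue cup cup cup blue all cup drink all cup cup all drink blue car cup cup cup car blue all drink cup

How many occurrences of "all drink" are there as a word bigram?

Scanning the 31 overlapping bigram windows for "all drink":
  position 1–2: all drink
  position 4–5: all drink
  position 21–22: all drink
  position 30–31: all drink

4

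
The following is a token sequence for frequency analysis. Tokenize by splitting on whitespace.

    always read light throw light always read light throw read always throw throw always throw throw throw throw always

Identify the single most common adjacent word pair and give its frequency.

"throw throw", 4 times

Bigram frequencies (highest first):
  throw throw: 4
  always read: 2
  read light: 2
  light throw: 2
  always throw: 2
  throw always: 2
  … (4 more, each ≤ 1)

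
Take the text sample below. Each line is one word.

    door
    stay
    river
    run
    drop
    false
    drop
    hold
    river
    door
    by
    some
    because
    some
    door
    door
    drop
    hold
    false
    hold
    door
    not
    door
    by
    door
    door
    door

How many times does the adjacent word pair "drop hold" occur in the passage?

2

Scanning the 26 overlapping bigram windows for "drop hold":
  position 7–8: drop hold
  position 17–18: drop hold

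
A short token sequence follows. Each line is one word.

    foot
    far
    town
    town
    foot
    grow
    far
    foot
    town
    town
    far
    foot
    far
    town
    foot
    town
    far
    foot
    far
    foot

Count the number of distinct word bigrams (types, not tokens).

9

20 tokens → 19 bigram windows in total.
Repeated bigrams (each contributes count−1 duplicates):
  far foot: 4
  foot far: 3
  far town: 2
  foot town: 2
  town far: 2
  town foot: 2
  town town: 2
10 duplicate windows → 19 − 10 = 9 distinct.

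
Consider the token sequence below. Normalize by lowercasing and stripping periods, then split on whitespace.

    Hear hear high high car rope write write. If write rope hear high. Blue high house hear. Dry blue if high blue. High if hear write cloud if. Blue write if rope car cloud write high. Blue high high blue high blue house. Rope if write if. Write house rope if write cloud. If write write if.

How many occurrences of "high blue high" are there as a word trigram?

Scanning the 55 overlapping trigram windows for "high blue high":
  position 13–15: high blue high
  position 21–23: high blue high
  position 36–38: high blue high
  position 39–41: high blue high

4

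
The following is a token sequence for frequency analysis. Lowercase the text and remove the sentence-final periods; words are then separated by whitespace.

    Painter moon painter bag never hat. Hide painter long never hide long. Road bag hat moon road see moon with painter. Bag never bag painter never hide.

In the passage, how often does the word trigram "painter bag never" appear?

Scanning the 25 overlapping trigram windows for "painter bag never":
  position 3–5: painter bag never
  position 21–23: painter bag never

2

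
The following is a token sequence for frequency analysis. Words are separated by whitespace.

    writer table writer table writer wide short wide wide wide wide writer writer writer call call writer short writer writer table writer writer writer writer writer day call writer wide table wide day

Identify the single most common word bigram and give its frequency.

"writer writer", 7 times

Bigram frequencies (highest first):
  writer writer: 7
  writer table: 3
  table writer: 3
  wide wide: 3
  writer wide: 2
  call writer: 2
  … (12 more, each ≤ 1)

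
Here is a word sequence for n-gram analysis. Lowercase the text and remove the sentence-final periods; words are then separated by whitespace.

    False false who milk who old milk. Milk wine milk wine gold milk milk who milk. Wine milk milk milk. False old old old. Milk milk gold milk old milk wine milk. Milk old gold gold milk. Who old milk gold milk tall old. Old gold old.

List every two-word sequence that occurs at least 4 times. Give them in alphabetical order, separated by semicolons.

gold milk; milk milk; milk wine; old milk

Bigram counts meeting the condition (at least 4 times):
  gold milk: 4
  milk milk: 6
  milk wine: 4
  old milk: 4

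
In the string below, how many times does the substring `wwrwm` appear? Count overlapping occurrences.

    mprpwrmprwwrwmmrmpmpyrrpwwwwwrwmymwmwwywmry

Sliding a length-5 window over the 43 characters (39 positions):
  position 10–14: wwrwm
  position 28–32: wwrwm

2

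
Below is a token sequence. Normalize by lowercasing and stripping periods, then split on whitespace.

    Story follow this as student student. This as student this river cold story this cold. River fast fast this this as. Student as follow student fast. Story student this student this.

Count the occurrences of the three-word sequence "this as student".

Scanning the 29 overlapping trigram windows for "this as student":
  position 3–5: this as student
  position 7–9: this as student
  position 20–22: this as student

3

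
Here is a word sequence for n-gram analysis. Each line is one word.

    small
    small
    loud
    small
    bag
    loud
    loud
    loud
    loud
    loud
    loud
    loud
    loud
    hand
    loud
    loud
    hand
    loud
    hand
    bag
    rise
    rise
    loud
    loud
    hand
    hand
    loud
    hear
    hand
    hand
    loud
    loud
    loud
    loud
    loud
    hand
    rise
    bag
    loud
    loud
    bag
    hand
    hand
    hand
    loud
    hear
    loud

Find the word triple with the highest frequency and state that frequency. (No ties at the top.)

"loud loud loud", 9 times

Trigram frequencies (highest first):
  loud loud loud: 9
  loud loud hand: 4
  hand hand loud: 3
  bag loud loud: 2
  loud hand loud: 2
  hand loud loud: 2
  … (22 more, each ≤ 2)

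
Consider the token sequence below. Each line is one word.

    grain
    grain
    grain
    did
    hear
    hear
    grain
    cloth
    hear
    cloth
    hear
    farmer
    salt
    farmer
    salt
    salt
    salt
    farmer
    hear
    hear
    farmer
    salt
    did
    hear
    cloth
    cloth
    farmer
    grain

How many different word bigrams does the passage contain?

28 tokens → 27 bigram windows in total.
Repeated bigrams (each contributes count−1 duplicates):
  farmer salt: 3
  cloth hear: 2
  did hear: 2
  grain grain: 2
  hear cloth: 2
  hear farmer: 2
  hear hear: 2
  salt farmer: 2
  … (1 more repeated)
10 duplicate windows → 27 − 10 = 17 distinct.

17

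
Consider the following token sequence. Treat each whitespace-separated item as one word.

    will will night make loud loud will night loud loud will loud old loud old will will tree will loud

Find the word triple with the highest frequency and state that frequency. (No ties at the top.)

Trigram frequencies (highest first):
  loud loud will: 2
  will will night: 1
  will night make: 1
  night make loud: 1
  make loud loud: 1
  loud will night: 1
  … (11 more, each ≤ 1)

"loud loud will", 2 times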